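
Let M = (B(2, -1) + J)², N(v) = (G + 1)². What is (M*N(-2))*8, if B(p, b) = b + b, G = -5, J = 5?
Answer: 1152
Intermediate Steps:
B(p, b) = 2*b
N(v) = 16 (N(v) = (-5 + 1)² = (-4)² = 16)
M = 9 (M = (2*(-1) + 5)² = (-2 + 5)² = 3² = 9)
(M*N(-2))*8 = (9*16)*8 = 144*8 = 1152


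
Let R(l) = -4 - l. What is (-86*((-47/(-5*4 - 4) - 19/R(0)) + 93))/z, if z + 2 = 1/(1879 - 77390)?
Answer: 7770006389/1812276 ≈ 4287.4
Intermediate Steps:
z = -151023/75511 (z = -2 + 1/(1879 - 77390) = -2 + 1/(-75511) = -2 - 1/75511 = -151023/75511 ≈ -2.0000)
(-86*((-47/(-5*4 - 4) - 19/R(0)) + 93))/z = (-86*((-47/(-5*4 - 4) - 19/(-4 - 1*0)) + 93))/(-151023/75511) = -86*((-47/(-20 - 4) - 19/(-4 + 0)) + 93)*(-75511/151023) = -86*((-47/(-24) - 19/(-4)) + 93)*(-75511/151023) = -86*((-47*(-1/24) - 19*(-1/4)) + 93)*(-75511/151023) = -86*((47/24 + 19/4) + 93)*(-75511/151023) = -86*(161/24 + 93)*(-75511/151023) = -86*2393/24*(-75511/151023) = -102899/12*(-75511/151023) = 7770006389/1812276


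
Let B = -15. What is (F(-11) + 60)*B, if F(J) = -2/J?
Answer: -9930/11 ≈ -902.73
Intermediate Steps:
(F(-11) + 60)*B = (-2/(-11) + 60)*(-15) = (-2*(-1/11) + 60)*(-15) = (2/11 + 60)*(-15) = (662/11)*(-15) = -9930/11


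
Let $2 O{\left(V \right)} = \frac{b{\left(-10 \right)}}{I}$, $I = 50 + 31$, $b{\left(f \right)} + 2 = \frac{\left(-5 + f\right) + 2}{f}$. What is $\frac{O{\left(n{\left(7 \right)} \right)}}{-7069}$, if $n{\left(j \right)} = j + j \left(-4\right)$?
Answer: $\frac{7}{11451780} \approx 6.1126 \cdot 10^{-7}$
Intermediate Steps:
$n{\left(j \right)} = - 3 j$ ($n{\left(j \right)} = j - 4 j = - 3 j$)
$b{\left(f \right)} = -2 + \frac{-3 + f}{f}$ ($b{\left(f \right)} = -2 + \frac{\left(-5 + f\right) + 2}{f} = -2 + \frac{-3 + f}{f}$)
$I = 81$
$O{\left(V \right)} = - \frac{7}{1620}$ ($O{\left(V \right)} = \frac{\frac{-3 - -10}{-10} \cdot \frac{1}{81}}{2} = \frac{- \frac{-3 + 10}{10} \cdot \frac{1}{81}}{2} = \frac{\left(- \frac{1}{10}\right) 7 \cdot \frac{1}{81}}{2} = \frac{\left(- \frac{7}{10}\right) \frac{1}{81}}{2} = \frac{1}{2} \left(- \frac{7}{810}\right) = - \frac{7}{1620}$)
$\frac{O{\left(n{\left(7 \right)} \right)}}{-7069} = - \frac{7}{1620 \left(-7069\right)} = \left(- \frac{7}{1620}\right) \left(- \frac{1}{7069}\right) = \frac{7}{11451780}$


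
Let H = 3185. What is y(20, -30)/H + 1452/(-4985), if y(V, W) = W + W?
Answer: -984744/3175445 ≈ -0.31011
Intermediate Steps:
y(V, W) = 2*W
y(20, -30)/H + 1452/(-4985) = (2*(-30))/3185 + 1452/(-4985) = -60*1/3185 + 1452*(-1/4985) = -12/637 - 1452/4985 = -984744/3175445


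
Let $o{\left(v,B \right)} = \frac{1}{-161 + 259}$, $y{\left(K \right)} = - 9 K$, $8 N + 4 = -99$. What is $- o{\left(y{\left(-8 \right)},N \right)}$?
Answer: $- \frac{1}{98} \approx -0.010204$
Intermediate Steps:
$N = - \frac{103}{8}$ ($N = - \frac{1}{2} + \frac{1}{8} \left(-99\right) = - \frac{1}{2} - \frac{99}{8} = - \frac{103}{8} \approx -12.875$)
$o{\left(v,B \right)} = \frac{1}{98}$
$- o{\left(y{\left(-8 \right)},N \right)} = \left(-1\right) \frac{1}{98} = - \frac{1}{98}$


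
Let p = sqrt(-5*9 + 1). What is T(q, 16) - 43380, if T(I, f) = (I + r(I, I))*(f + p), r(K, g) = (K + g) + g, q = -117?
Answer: -50868 - 936*I*sqrt(11) ≈ -50868.0 - 3104.4*I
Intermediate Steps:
p = 2*I*sqrt(11) (p = sqrt(-45 + 1) = sqrt(-44) = 2*I*sqrt(11) ≈ 6.6332*I)
r(K, g) = K + 2*g
T(I, f) = 4*I*(f + 2*I*sqrt(11)) (T(I, f) = (I + (I + 2*I))*(f + 2*I*sqrt(11)) = (I + 3*I)*(f + 2*I*sqrt(11)) = (4*I)*(f + 2*I*sqrt(11)) = 4*I*(f + 2*I*sqrt(11)))
T(q, 16) - 43380 = 4*(-117)*(16 + 2*I*sqrt(11)) - 43380 = (-7488 - 936*I*sqrt(11)) - 43380 = -50868 - 936*I*sqrt(11)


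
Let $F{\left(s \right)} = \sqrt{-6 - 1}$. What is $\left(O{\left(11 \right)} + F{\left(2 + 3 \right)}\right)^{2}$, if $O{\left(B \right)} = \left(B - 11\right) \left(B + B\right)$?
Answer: $-7$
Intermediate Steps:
$F{\left(s \right)} = i \sqrt{7}$ ($F{\left(s \right)} = \sqrt{-7} = i \sqrt{7}$)
$O{\left(B \right)} = 2 B \left(-11 + B\right)$ ($O{\left(B \right)} = \left(-11 + B\right) 2 B = 2 B \left(-11 + B\right)$)
$\left(O{\left(11 \right)} + F{\left(2 + 3 \right)}\right)^{2} = \left(2 \cdot 11 \left(-11 + 11\right) + i \sqrt{7}\right)^{2} = \left(2 \cdot 11 \cdot 0 + i \sqrt{7}\right)^{2} = \left(0 + i \sqrt{7}\right)^{2} = \left(i \sqrt{7}\right)^{2} = -7$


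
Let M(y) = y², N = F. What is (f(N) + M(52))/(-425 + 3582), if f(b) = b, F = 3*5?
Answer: 2719/3157 ≈ 0.86126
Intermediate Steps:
F = 15
N = 15
(f(N) + M(52))/(-425 + 3582) = (15 + 52²)/(-425 + 3582) = (15 + 2704)/3157 = 2719*(1/3157) = 2719/3157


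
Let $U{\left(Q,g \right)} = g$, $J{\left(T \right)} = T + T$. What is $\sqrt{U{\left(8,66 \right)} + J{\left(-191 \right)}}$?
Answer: $2 i \sqrt{79} \approx 17.776 i$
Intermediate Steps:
$J{\left(T \right)} = 2 T$
$\sqrt{U{\left(8,66 \right)} + J{\left(-191 \right)}} = \sqrt{66 + 2 \left(-191\right)} = \sqrt{66 - 382} = \sqrt{-316} = 2 i \sqrt{79}$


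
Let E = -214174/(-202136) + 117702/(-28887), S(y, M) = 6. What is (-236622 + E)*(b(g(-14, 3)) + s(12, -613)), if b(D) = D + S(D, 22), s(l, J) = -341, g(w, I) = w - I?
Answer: 1842236997274984/22117813 ≈ 8.3292e+7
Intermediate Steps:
E = -2934161189/973183772 (E = -214174*(-1/202136) + 117702*(-1/28887) = 107087/101068 - 39234/9629 = -2934161189/973183772 ≈ -3.0150)
b(D) = 6 + D (b(D) = D + 6 = 6 + D)
(-236622 + E)*(b(g(-14, 3)) + s(12, -613)) = (-236622 - 2934161189/973183772)*((6 + (-14 - 1*3)) - 341) = -230279624659373*((6 + (-14 - 3)) - 341)/973183772 = -230279624659373*((6 - 17) - 341)/973183772 = -230279624659373*(-11 - 341)/973183772 = -230279624659373/973183772*(-352) = 1842236997274984/22117813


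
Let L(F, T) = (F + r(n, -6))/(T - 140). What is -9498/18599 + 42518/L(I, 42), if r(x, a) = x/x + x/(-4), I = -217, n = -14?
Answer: 154991250622/7904575 ≈ 19608.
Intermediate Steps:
r(x, a) = 1 - x/4 (r(x, a) = 1 + x*(-¼) = 1 - x/4)
L(F, T) = (9/2 + F)/(-140 + T) (L(F, T) = (F + (1 - ¼*(-14)))/(T - 140) = (F + (1 + 7/2))/(-140 + T) = (F + 9/2)/(-140 + T) = (9/2 + F)/(-140 + T))
-9498/18599 + 42518/L(I, 42) = -9498/18599 + 42518/(((9/2 - 217)/(-140 + 42))) = -9498*1/18599 + 42518/((-425/2/(-98))) = -9498/18599 + 42518/((-1/98*(-425/2))) = -9498/18599 + 42518/(425/196) = -9498/18599 + 42518*(196/425) = -9498/18599 + 8333528/425 = 154991250622/7904575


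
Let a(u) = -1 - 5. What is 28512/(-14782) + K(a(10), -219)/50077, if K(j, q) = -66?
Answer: -714385518/370119107 ≈ -1.9302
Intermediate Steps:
a(u) = -6
28512/(-14782) + K(a(10), -219)/50077 = 28512/(-14782) - 66/50077 = 28512*(-1/14782) - 66*1/50077 = -14256/7391 - 66/50077 = -714385518/370119107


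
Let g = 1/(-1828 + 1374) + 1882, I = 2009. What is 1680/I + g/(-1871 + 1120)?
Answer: -163391589/97853798 ≈ -1.6698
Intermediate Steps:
g = 854427/454 (g = 1/(-454) + 1882 = -1/454 + 1882 = 854427/454 ≈ 1882.0)
1680/I + g/(-1871 + 1120) = 1680/2009 + 854427/(454*(-1871 + 1120)) = 1680*(1/2009) + (854427/454)/(-751) = 240/287 + (854427/454)*(-1/751) = 240/287 - 854427/340954 = -163391589/97853798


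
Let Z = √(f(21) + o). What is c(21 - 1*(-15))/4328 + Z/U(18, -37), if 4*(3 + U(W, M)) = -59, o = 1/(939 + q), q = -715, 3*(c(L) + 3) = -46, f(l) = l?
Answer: -55/12984 - √65870/994 ≈ -0.26244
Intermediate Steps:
c(L) = -55/3 (c(L) = -3 + (⅓)*(-46) = -3 - 46/3 = -55/3)
o = 1/224 (o = 1/(939 - 715) = 1/224 ≈ 0.0044643)
U(W, M) = -71/4 (U(W, M) = -3 + (¼)*(-59) = -3 - 59/4 = -71/4)
Z = √65870/56 (Z = √(21 + 1/224) = √(4705/224) = √65870/56 ≈ 4.5831)
c(21 - 1*(-15))/4328 + Z/U(18, -37) = -55/3/4328 + (√65870/56)/(-71/4) = -55/3*1/4328 + (√65870/56)*(-4/71) = -55/12984 - √65870/994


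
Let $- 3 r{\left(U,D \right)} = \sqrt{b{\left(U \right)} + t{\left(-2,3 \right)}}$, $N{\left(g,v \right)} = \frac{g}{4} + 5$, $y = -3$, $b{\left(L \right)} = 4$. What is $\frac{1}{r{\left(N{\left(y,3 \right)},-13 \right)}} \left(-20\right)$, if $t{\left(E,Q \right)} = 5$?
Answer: $20$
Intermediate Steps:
$N{\left(g,v \right)} = 5 + \frac{g}{4}$ ($N{\left(g,v \right)} = \frac{g}{4} + 5 = 5 + \frac{g}{4}$)
$r{\left(U,D \right)} = -1$ ($r{\left(U,D \right)} = - \frac{\sqrt{4 + 5}}{3} = - \frac{\sqrt{9}}{3} = \left(- \frac{1}{3}\right) 3 = -1$)
$\frac{1}{r{\left(N{\left(y,3 \right)},-13 \right)}} \left(-20\right) = \frac{1}{-1} \left(-20\right) = \left(-1\right) \left(-20\right) = 20$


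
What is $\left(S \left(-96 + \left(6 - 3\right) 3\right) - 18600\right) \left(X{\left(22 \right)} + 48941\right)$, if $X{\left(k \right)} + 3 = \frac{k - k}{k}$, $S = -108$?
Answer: $-450425352$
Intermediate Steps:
$X{\left(k \right)} = -3$ ($X{\left(k \right)} = -3 + \frac{k - k}{k} = -3 + \frac{0}{k} = -3 + 0 = -3$)
$\left(S \left(-96 + \left(6 - 3\right) 3\right) - 18600\right) \left(X{\left(22 \right)} + 48941\right) = \left(- 108 \left(-96 + \left(6 - 3\right) 3\right) - 18600\right) \left(-3 + 48941\right) = \left(- 108 \left(-96 + 3 \cdot 3\right) - 18600\right) 48938 = \left(- 108 \left(-96 + 9\right) - 18600\right) 48938 = \left(\left(-108\right) \left(-87\right) - 18600\right) 48938 = \left(9396 - 18600\right) 48938 = \left(-9204\right) 48938 = -450425352$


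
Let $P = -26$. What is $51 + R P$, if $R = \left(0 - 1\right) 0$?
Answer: $51$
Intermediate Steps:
$R = 0$ ($R = \left(-1\right) 0 = 0$)
$51 + R P = 51 + 0 \left(-26\right) = 51 + 0 = 51$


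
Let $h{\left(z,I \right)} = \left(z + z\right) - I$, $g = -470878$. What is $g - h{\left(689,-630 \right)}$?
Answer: $-472886$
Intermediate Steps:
$h{\left(z,I \right)} = - I + 2 z$ ($h{\left(z,I \right)} = 2 z - I = - I + 2 z$)
$g - h{\left(689,-630 \right)} = -470878 - \left(\left(-1\right) \left(-630\right) + 2 \cdot 689\right) = -470878 - \left(630 + 1378\right) = -470878 - 2008 = -472886$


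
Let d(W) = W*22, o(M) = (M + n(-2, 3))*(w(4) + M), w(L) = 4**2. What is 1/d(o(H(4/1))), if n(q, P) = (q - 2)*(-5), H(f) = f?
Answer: 1/10560 ≈ 9.4697e-5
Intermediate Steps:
w(L) = 16
n(q, P) = 10 - 5*q (n(q, P) = (-2 + q)*(-5) = 10 - 5*q)
o(M) = (16 + M)*(20 + M) (o(M) = (M + (10 - 5*(-2)))*(16 + M) = (M + (10 + 10))*(16 + M) = (M + 20)*(16 + M) = (20 + M)*(16 + M) = (16 + M)*(20 + M))
d(W) = 22*W
1/d(o(H(4/1))) = 1/(22*(320 + (4/1)**2 + 36*(4/1))) = 1/(22*(320 + (4*1)**2 + 36*(4*1))) = 1/(22*(320 + 4**2 + 36*4)) = 1/(22*(320 + 16 + 144)) = 1/(22*480) = 1/10560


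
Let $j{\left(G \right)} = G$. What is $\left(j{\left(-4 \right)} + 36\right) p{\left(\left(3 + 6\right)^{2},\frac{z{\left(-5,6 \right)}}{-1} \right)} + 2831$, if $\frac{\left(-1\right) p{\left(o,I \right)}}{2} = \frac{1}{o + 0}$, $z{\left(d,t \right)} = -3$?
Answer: $\frac{229247}{81} \approx 2830.2$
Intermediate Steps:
$p{\left(o,I \right)} = - \frac{2}{o}$ ($p{\left(o,I \right)} = - \frac{2}{o + 0} = - \frac{2}{o}$)
$\left(j{\left(-4 \right)} + 36\right) p{\left(\left(3 + 6\right)^{2},\frac{z{\left(-5,6 \right)}}{-1} \right)} + 2831 = \left(-4 + 36\right) \left(- \frac{2}{\left(3 + 6\right)^{2}}\right) + 2831 = 32 \left(- \frac{2}{9^{2}}\right) + 2831 = 32 \left(- \frac{2}{81}\right) + 2831 = - \frac{64}{81} + 2831 = \frac{229247}{81}$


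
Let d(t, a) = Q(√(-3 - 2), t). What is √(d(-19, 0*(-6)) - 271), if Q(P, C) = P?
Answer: √(-271 + I*√5) ≈ 0.06791 + 16.462*I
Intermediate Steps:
d(t, a) = I*√5 (d(t, a) = √(-3 - 2) = √(-5) = I*√5)
√(d(-19, 0*(-6)) - 271) = √(I*√5 - 271) = √(-271 + I*√5)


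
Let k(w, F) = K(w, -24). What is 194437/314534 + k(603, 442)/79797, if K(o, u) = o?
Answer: 78135091/124869998 ≈ 0.62573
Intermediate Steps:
k(w, F) = w
194437/314534 + k(603, 442)/79797 = 194437/314534 + 603/79797 = 194437*(1/314534) + 603*(1/79797) = 194437/314534 + 3/397 = 78135091/124869998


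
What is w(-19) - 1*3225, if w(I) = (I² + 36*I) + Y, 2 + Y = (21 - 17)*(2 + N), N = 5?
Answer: -3522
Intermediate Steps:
Y = 26 (Y = -2 + (21 - 17)*(2 + 5) = -2 + 4*7 = -2 + 28 = 26)
w(I) = 26 + I² + 36*I (w(I) = (I² + 36*I) + 26 = 26 + I² + 36*I)
w(-19) - 1*3225 = (26 + (-19)² + 36*(-19)) - 1*3225 = (26 + 361 - 684) - 3225 = -297 - 3225 = -3522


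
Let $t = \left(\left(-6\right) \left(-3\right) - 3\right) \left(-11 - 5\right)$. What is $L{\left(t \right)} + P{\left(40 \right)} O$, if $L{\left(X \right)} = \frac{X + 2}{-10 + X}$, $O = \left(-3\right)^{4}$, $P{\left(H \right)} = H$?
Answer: $\frac{405119}{125} \approx 3241.0$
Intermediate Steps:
$t = -240$ ($t = \left(18 - 3\right) \left(-16\right) = 15 \left(-16\right) = -240$)
$O = 81$
$L{\left(X \right)} = \frac{2 + X}{-10 + X}$
$L{\left(t \right)} + P{\left(40 \right)} O = \frac{2 - 240}{-10 - 240} + 40 \cdot 81 = \frac{1}{-250} \left(-238\right) + 3240 = \left(- \frac{1}{250}\right) \left(-238\right) + 3240 = \frac{119}{125} + 3240 = \frac{405119}{125}$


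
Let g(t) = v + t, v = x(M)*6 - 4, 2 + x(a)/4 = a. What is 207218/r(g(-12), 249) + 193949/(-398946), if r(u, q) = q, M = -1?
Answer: 27540166309/33112518 ≈ 831.71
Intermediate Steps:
x(a) = -8 + 4*a
v = -76 (v = (-8 + 4*(-1))*6 - 4 = (-8 - 4)*6 - 4 = -12*6 - 4 = -72 - 4 = -76)
g(t) = -76 + t
207218/r(g(-12), 249) + 193949/(-398946) = 207218/249 + 193949/(-398946) = 207218*(1/249) + 193949*(-1/398946) = 207218/249 - 193949/398946 = 27540166309/33112518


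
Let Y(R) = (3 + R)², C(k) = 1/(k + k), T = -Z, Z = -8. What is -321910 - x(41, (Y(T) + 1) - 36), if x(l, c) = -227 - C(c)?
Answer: -55329475/172 ≈ -3.2168e+5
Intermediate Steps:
T = 8 (T = -1*(-8) = 8)
C(k) = 1/(2*k)
x(l, c) = -227 - 1/(2*c)
-321910 - x(41, (Y(T) + 1) - 36) = -321910 - (-227 - 1/(2*(((3 + 8)² + 1) - 36))) = -321910 - (-227 - 1/(2*((11² + 1) - 36))) = -321910 - (-227 - 1/(2*((121 + 1) - 36))) = -321910 - (-227 - 1/(2*(122 - 36))) = -321910 - (-227 - ½/86) = -321910 - (-227 - ½*1/86) = -321910 - (-227 - 1/172) = -321910 - 1*(-39045/172) = -321910 + 39045/172 = -55329475/172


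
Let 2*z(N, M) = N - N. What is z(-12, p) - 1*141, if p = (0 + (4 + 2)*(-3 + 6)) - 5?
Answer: -141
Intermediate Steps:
p = 13 (p = (0 + 6*3) - 5 = (0 + 18) - 5 = 18 - 5 = 13)
z(N, M) = 0 (z(N, M) = (N - N)/2 = (½)*0 = 0)
z(-12, p) - 1*141 = 0 - 1*141 = 0 - 141 = -141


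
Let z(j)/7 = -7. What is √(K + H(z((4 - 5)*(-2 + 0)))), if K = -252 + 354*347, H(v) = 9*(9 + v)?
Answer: √122226 ≈ 349.61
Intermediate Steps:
z(j) = -49 (z(j) = 7*(-7) = -49)
H(v) = 81 + 9*v
K = 122586 (K = -252 + 122838 = 122586)
√(K + H(z((4 - 5)*(-2 + 0)))) = √(122586 + (81 + 9*(-49))) = √(122586 + (81 - 441)) = √(122586 - 360) = √122226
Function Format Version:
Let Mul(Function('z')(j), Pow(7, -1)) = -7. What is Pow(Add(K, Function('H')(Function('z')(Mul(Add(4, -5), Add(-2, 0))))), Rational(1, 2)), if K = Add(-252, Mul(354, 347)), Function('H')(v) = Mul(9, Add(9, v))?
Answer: Pow(122226, Rational(1, 2)) ≈ 349.61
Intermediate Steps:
Function('z')(j) = -49 (Function('z')(j) = Mul(7, -7) = -49)
Function('H')(v) = Add(81, Mul(9, v))
K = 122586 (K = Add(-252, 122838) = 122586)
Pow(Add(K, Function('H')(Function('z')(Mul(Add(4, -5), Add(-2, 0))))), Rational(1, 2)) = Pow(Add(122586, Add(81, Mul(9, -49))), Rational(1, 2)) = Pow(Add(122586, Add(81, -441)), Rational(1, 2)) = Pow(Add(122586, -360), Rational(1, 2)) = Pow(122226, Rational(1, 2))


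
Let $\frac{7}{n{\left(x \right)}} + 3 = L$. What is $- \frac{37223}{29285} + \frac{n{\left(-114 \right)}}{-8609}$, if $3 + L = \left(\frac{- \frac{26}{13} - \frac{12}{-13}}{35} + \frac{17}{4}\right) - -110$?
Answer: $- \frac{9016633929259}{7093747515405} \approx -1.2711$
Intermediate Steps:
$L = \frac{28917}{260}$ ($L = -3 + \left(\left(\frac{- \frac{26}{13} - \frac{12}{-13}}{35} + \frac{17}{4}\right) - -110\right) = -3 + \left(\left(\left(\left(-26\right) \frac{1}{13} - - \frac{12}{13}\right) \frac{1}{35} + 17 \cdot \frac{1}{4}\right) + 110\right) = -3 + \left(\left(\left(-2 + \frac{12}{13}\right) \frac{1}{35} + \frac{17}{4}\right) + 110\right) = -3 + \left(\left(\left(- \frac{14}{13}\right) \frac{1}{35} + \frac{17}{4}\right) + 110\right) = -3 + \left(\left(- \frac{2}{65} + \frac{17}{4}\right) + 110\right) = -3 + \left(\frac{1097}{260} + 110\right) = -3 + \frac{29697}{260} = \frac{28917}{260} \approx 111.22$)
$n{\left(x \right)} = \frac{1820}{28137}$ ($n{\left(x \right)} = \frac{7}{-3 + \frac{28917}{260}} = \frac{7}{\frac{28137}{260}} = 7 \cdot \frac{260}{28137} = \frac{1820}{28137}$)
$- \frac{37223}{29285} + \frac{n{\left(-114 \right)}}{-8609} = - \frac{37223}{29285} + \frac{1820}{28137 \left(-8609\right)} = \left(-37223\right) \frac{1}{29285} + \frac{1820}{28137} \left(- \frac{1}{8609}\right) = - \frac{37223}{29285} - \frac{1820}{242231433} = - \frac{9016633929259}{7093747515405}$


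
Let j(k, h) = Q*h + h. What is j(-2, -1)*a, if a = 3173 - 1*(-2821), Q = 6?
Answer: -41958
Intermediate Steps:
j(k, h) = 7*h (j(k, h) = 6*h + h = 7*h)
a = 5994 (a = 3173 + 2821 = 5994)
j(-2, -1)*a = (7*(-1))*5994 = -7*5994 = -41958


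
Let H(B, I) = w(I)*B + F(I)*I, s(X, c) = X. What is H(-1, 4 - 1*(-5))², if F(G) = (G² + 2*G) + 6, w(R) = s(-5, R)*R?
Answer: 980100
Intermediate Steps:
w(R) = -5*R
F(G) = 6 + G² + 2*G
H(B, I) = I*(6 + I² + 2*I) - 5*B*I (H(B, I) = (-5*I)*B + (6 + I² + 2*I)*I = -5*B*I + I*(6 + I² + 2*I) = I*(6 + I² + 2*I) - 5*B*I)
H(-1, 4 - 1*(-5))² = ((4 - 1*(-5))*(6 + (4 - 1*(-5))² - 5*(-1) + 2*(4 - 1*(-5))))² = ((4 + 5)*(6 + (4 + 5)² + 5 + 2*(4 + 5)))² = (9*(6 + 9² + 5 + 2*9))² = (9*(6 + 81 + 5 + 18))² = (9*110)² = 990² = 980100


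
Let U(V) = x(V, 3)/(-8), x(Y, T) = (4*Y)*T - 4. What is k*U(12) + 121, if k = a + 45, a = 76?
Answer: -3993/2 ≈ -1996.5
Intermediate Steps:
x(Y, T) = -4 + 4*T*Y (x(Y, T) = 4*T*Y - 4 = -4 + 4*T*Y)
U(V) = ½ - 3*V/2 (U(V) = (-4 + 4*3*V)/(-8) = (-4 + 12*V)*(-⅛) = ½ - 3*V/2)
k = 121 (k = 76 + 45 = 121)
k*U(12) + 121 = 121*(½ - 3/2*12) + 121 = 121*(½ - 18) + 121 = 121*(-35/2) + 121 = -4235/2 + 121 = -3993/2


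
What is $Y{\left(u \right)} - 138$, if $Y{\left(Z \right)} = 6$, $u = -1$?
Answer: $-132$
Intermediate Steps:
$Y{\left(u \right)} - 138 = 6 - 138 = -132$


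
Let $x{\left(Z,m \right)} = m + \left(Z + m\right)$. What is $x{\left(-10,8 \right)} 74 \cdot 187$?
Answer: $83028$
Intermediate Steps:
$x{\left(Z,m \right)} = Z + 2 m$
$x{\left(-10,8 \right)} 74 \cdot 187 = \left(-10 + 2 \cdot 8\right) 74 \cdot 187 = \left(-10 + 16\right) 74 \cdot 187 = 6 \cdot 74 \cdot 187 = 444 \cdot 187 = 83028$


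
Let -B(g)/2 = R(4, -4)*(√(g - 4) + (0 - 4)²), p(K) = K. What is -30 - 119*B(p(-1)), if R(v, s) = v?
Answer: 15202 + 952*I*√5 ≈ 15202.0 + 2128.7*I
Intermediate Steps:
B(g) = -128 - 8*√(-4 + g) (B(g) = -8*(√(g - 4) + (0 - 4)²) = -8*(√(-4 + g) + (-4)²) = -8*(√(-4 + g) + 16) = -8*(16 + √(-4 + g)) = -2*(64 + 4*√(-4 + g)) = -128 - 8*√(-4 + g))
-30 - 119*B(p(-1)) = -30 - 119*(-128 - 8*√(-4 - 1)) = -30 - 119*(-128 - 8*I*√5) = -30 + (15232 + 952*I*√5) = 15202 + 952*I*√5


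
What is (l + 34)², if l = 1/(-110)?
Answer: 13980121/12100 ≈ 1155.4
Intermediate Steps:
l = -1/110 ≈ -0.0090909
(l + 34)² = (-1/110 + 34)² = (3739/110)² = 13980121/12100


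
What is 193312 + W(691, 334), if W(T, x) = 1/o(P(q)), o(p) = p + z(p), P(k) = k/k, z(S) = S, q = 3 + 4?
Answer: 386625/2 ≈ 1.9331e+5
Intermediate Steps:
q = 7
P(k) = 1
o(p) = 2*p (o(p) = p + p = 2*p)
W(T, x) = ½ (W(T, x) = 1/(2*1) = 1/2 = ½)
193312 + W(691, 334) = 193312 + ½ = 386625/2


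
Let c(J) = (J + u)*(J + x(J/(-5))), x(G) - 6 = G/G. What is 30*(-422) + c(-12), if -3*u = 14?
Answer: -37730/3 ≈ -12577.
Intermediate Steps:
u = -14/3 (u = -⅓*14 = -14/3 ≈ -4.6667)
x(G) = 7 (x(G) = 6 + G/G = 6 + 1 = 7)
c(J) = (7 + J)*(-14/3 + J) (c(J) = (J - 14/3)*(J + 7) = (-14/3 + J)*(7 + J) = (7 + J)*(-14/3 + J))
30*(-422) + c(-12) = 30*(-422) + (-98/3 + (-12)² + (7/3)*(-12)) = -12660 + (-98/3 + 144 - 28) = -12660 + 250/3 = -37730/3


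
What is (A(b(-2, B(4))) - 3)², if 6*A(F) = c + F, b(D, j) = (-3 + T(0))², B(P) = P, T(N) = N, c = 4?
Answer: 25/36 ≈ 0.69444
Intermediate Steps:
b(D, j) = 9 (b(D, j) = (-3 + 0)² = (-3)² = 9)
A(F) = ⅔ + F/6 (A(F) = (4 + F)/6 = ⅔ + F/6)
(A(b(-2, B(4))) - 3)² = ((⅔ + (⅙)*9) - 3)² = ((⅔ + 3/2) - 3)² = (13/6 - 3)² = (-⅚)² = 25/36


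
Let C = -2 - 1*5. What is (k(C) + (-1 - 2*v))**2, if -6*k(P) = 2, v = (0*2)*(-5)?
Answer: 16/9 ≈ 1.7778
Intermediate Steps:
v = 0 (v = 0*(-5) = 0)
C = -7 (C = -2 - 5 = -7)
k(P) = -1/3 (k(P) = -1/6*2 = -1/3)
(k(C) + (-1 - 2*v))**2 = (-1/3 + (-1 - 2*0))**2 = (-1/3 + (-1 + 0))**2 = (-1/3 - 1)**2 = (-4/3)**2 = 16/9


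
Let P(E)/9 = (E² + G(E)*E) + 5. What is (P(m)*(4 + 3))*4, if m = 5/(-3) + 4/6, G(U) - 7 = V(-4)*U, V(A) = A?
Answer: -1260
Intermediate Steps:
G(U) = 7 - 4*U
m = -1 (m = 5*(-⅓) + 4*(⅙) = -5/3 + ⅔ = -1)
P(E) = 45 + 9*E² + 9*E*(7 - 4*E) (P(E) = 9*((E² + (7 - 4*E)*E) + 5) = 9*((E² + E*(7 - 4*E)) + 5) = 9*(5 + E² + E*(7 - 4*E)) = 45 + 9*E² + 9*E*(7 - 4*E))
(P(m)*(4 + 3))*4 = ((45 - 27*(-1)² + 63*(-1))*(4 + 3))*4 = ((45 - 27*1 - 63)*7)*4 = ((45 - 27 - 63)*7)*4 = -45*7*4 = -315*4 = -1260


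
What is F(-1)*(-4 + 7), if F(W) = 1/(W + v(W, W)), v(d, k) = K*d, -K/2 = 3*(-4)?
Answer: -3/25 ≈ -0.12000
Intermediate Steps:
K = 24 (K = -6*(-4) = -2*(-12) = 24)
v(d, k) = 24*d
F(W) = 1/(25*W) (F(W) = 1/(W + 24*W) = 1/(25*W))
F(-1)*(-4 + 7) = ((1/25)/(-1))*(-4 + 7) = ((1/25)*(-1))*3 = -1/25*3 = -3/25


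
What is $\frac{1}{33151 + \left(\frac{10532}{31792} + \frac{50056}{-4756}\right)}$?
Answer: $\frac{9450172}{313186321337} \approx 3.0174 \cdot 10^{-5}$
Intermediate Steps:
$\frac{1}{33151 + \left(\frac{10532}{31792} + \frac{50056}{-4756}\right)} = \frac{1}{33151 + \left(10532 \cdot \frac{1}{31792} + 50056 \left(- \frac{1}{4756}\right)\right)} = \frac{1}{33151 + \left(\frac{2633}{7948} - \frac{12514}{1189}\right)} = \frac{1}{33151 - \frac{96330635}{9450172}} = \frac{1}{\frac{313186321337}{9450172}} = \frac{9450172}{313186321337}$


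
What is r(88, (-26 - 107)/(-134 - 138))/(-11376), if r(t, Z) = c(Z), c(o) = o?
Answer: -133/3094272 ≈ -4.2983e-5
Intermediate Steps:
r(t, Z) = Z
r(88, (-26 - 107)/(-134 - 138))/(-11376) = ((-26 - 107)/(-134 - 138))/(-11376) = -133/(-272)*(-1/11376) = -133*(-1/272)*(-1/11376) = (133/272)*(-1/11376) = -133/3094272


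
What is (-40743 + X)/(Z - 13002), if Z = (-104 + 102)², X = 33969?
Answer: 3387/6499 ≈ 0.52116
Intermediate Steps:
Z = 4 (Z = (-2)² = 4)
(-40743 + X)/(Z - 13002) = (-40743 + 33969)/(4 - 13002) = -6774/(-12998) = -6774*(-1/12998) = 3387/6499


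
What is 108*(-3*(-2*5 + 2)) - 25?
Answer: 2567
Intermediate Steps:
108*(-3*(-2*5 + 2)) - 25 = 108*(-3*(-10 + 2)) - 25 = 108*(-3*(-8)) - 25 = 108*24 - 25 = 2592 - 25 = 2567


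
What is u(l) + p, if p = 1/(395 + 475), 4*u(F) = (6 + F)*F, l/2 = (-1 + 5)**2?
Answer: 264481/870 ≈ 304.00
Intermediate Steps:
l = 32 (l = 2*(-1 + 5)**2 = 2*4**2 = 2*16 = 32)
u(F) = F*(6 + F)/4 (u(F) = ((6 + F)*F)/4 = (F*(6 + F))/4 = F*(6 + F)/4)
p = 1/870 ≈ 0.0011494
u(l) + p = (1/4)*32*(6 + 32) + 1/870 = (1/4)*32*38 + 1/870 = 304 + 1/870 = 264481/870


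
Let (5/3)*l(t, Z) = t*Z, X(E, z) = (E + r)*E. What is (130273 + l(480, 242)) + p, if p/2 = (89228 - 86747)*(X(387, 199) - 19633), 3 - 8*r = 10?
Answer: 2577018175/4 ≈ 6.4425e+8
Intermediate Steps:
r = -7/8 (r = 3/8 - ⅛*10 = 3/8 - 5/4 = -7/8 ≈ -0.87500)
X(E, z) = E*(-7/8 + E) (X(E, z) = (E - 7/8)*E = (-7/8 + E)*E = E*(-7/8 + E))
p = 2576218299/4 (p = 2*((89228 - 86747)*((⅛)*387*(-7 + 8*387) - 19633)) = 2*(2481*((⅛)*387*(-7 + 3096) - 19633)) = 2*(2481*((⅛)*387*3089 - 19633)) = 2*(2481*(1195443/8 - 19633)) = 2*(2481*(1038379/8)) = 2*(2576218299/8) = 2576218299/4 ≈ 6.4406e+8)
l(t, Z) = 3*Z*t/5 (l(t, Z) = 3*(t*Z)/5 = 3*(Z*t)/5 = 3*Z*t/5)
(130273 + l(480, 242)) + p = (130273 + (⅗)*242*480) + 2576218299/4 = (130273 + 69696) + 2576218299/4 = 199969 + 2576218299/4 = 2577018175/4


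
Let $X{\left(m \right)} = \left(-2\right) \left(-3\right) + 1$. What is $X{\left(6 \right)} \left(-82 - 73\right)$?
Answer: $-1085$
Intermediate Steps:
$X{\left(m \right)} = 7$ ($X{\left(m \right)} = 6 + 1 = 7$)
$X{\left(6 \right)} \left(-82 - 73\right) = 7 \left(-82 - 73\right) = 7 \left(-155\right) = -1085$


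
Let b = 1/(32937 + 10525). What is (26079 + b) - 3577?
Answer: 977981925/43462 ≈ 22502.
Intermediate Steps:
b = 1/43462 ≈ 2.3009e-5
(26079 + b) - 3577 = (26079 + 1/43462) - 3577 = 1133445499/43462 - 3577 = 977981925/43462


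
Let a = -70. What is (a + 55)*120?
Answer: -1800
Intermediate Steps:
(a + 55)*120 = (-70 + 55)*120 = -15*120 = -1800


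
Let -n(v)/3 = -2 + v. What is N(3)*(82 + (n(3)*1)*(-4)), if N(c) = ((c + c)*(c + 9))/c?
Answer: 2256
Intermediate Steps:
n(v) = 6 - 3*v (n(v) = -3*(-2 + v) = 6 - 3*v)
N(c) = 18 + 2*c (N(c) = ((2*c)*(9 + c))/c = (2*c*(9 + c))/c = 18 + 2*c)
N(3)*(82 + (n(3)*1)*(-4)) = (18 + 2*3)*(82 + ((6 - 3*3)*1)*(-4)) = (18 + 6)*(82 + ((6 - 9)*1)*(-4)) = 24*(82 - 3*1*(-4)) = 24*(82 - 3*(-4)) = 24*(82 + 12) = 24*94 = 2256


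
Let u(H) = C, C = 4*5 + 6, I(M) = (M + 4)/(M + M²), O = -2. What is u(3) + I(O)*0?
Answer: 26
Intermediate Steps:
I(M) = (4 + M)/(M + M²)
C = 26 (C = 20 + 6 = 26)
u(H) = 26
u(3) + I(O)*0 = 26 + ((4 - 2)/((-2)*(1 - 2)))*0 = 26 - ½*2/(-1)*0 = 26 - ½*(-1)*2*0 = 26 + 1*0 = 26 + 0 = 26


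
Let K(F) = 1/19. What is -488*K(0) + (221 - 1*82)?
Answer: 2153/19 ≈ 113.32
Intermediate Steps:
K(F) = 1/19
-488*K(0) + (221 - 1*82) = -488*1/19 + (221 - 1*82) = -488/19 + (221 - 82) = -488/19 + 139 = 2153/19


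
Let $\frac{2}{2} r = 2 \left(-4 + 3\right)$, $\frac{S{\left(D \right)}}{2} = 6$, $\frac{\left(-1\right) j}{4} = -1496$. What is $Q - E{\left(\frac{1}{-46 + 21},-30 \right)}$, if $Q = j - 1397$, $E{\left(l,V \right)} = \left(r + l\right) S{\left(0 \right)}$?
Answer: $\frac{115287}{25} \approx 4611.5$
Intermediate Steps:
$j = 5984$ ($j = \left(-4\right) \left(-1496\right) = 5984$)
$S{\left(D \right)} = 12$ ($S{\left(D \right)} = 2 \cdot 6 = 12$)
$r = -2$ ($r = 2 \left(-4 + 3\right) = 2 \left(-1\right) = -2$)
$E{\left(l,V \right)} = -24 + 12 l$ ($E{\left(l,V \right)} = \left(-2 + l\right) 12 = -24 + 12 l$)
$Q = 4587$ ($Q = 5984 - 1397 = 4587$)
$Q - E{\left(\frac{1}{-46 + 21},-30 \right)} = 4587 - \left(-24 + \frac{12}{-46 + 21}\right) = 4587 - \left(-24 + \frac{12}{-25}\right) = 4587 - \left(-24 + 12 \left(- \frac{1}{25}\right)\right) = 4587 - \left(-24 - \frac{12}{25}\right) = 4587 - - \frac{612}{25} = 4587 + \frac{612}{25} = \frac{115287}{25}$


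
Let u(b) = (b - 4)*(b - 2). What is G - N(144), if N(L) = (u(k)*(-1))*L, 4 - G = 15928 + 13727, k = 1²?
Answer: -29219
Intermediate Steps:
k = 1
u(b) = (-4 + b)*(-2 + b)
G = -29651 (G = 4 - (15928 + 13727) = 4 - 1*29655 = 4 - 29655 = -29651)
N(L) = -3*L (N(L) = ((8 + 1² - 6*1)*(-1))*L = ((8 + 1 - 6)*(-1))*L = (3*(-1))*L = -3*L)
G - N(144) = -29651 - (-3)*144 = -29651 - 1*(-432) = -29651 + 432 = -29219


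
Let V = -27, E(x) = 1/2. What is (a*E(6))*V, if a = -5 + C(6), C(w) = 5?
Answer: 0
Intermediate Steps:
E(x) = ½
a = 0 (a = -5 + 5 = 0)
(a*E(6))*V = (0*(½))*(-27) = 0*(-27) = 0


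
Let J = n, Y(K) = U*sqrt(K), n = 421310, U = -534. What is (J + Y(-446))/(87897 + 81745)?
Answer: 210655/84821 - 267*I*sqrt(446)/84821 ≈ 2.4835 - 0.066478*I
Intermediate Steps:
Y(K) = -534*sqrt(K)
J = 421310
(J + Y(-446))/(87897 + 81745) = (421310 - 534*I*sqrt(446))/(87897 + 81745) = (421310 - 534*I*sqrt(446))/169642 = (421310 - 534*I*sqrt(446))*(1/169642) = 210655/84821 - 267*I*sqrt(446)/84821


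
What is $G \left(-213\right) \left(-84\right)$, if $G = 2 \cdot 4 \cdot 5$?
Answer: $715680$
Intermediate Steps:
$G = 40$ ($G = 8 \cdot 5 = 40$)
$G \left(-213\right) \left(-84\right) = 40 \left(-213\right) \left(-84\right) = \left(-8520\right) \left(-84\right) = 715680$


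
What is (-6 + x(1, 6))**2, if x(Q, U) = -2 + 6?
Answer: 4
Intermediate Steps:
x(Q, U) = 4
(-6 + x(1, 6))**2 = (-6 + 4)**2 = (-2)**2 = 4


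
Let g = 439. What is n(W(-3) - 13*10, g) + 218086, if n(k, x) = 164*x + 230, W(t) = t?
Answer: 290312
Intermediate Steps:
n(k, x) = 230 + 164*x
n(W(-3) - 13*10, g) + 218086 = (230 + 164*439) + 218086 = (230 + 71996) + 218086 = 72226 + 218086 = 290312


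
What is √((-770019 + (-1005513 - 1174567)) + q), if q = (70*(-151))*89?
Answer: I*√3890829 ≈ 1972.5*I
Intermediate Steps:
q = -940730 (q = -10570*89 = -940730)
√((-770019 + (-1005513 - 1174567)) + q) = √((-770019 + (-1005513 - 1174567)) - 940730) = √((-770019 - 2180080) - 940730) = √(-2950099 - 940730) = √(-3890829) = I*√3890829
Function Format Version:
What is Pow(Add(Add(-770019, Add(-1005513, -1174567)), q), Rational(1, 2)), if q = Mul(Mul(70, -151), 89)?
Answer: Mul(I, Pow(3890829, Rational(1, 2))) ≈ Mul(1972.5, I)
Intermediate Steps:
q = -940730 (q = Mul(-10570, 89) = -940730)
Pow(Add(Add(-770019, Add(-1005513, -1174567)), q), Rational(1, 2)) = Pow(Add(Add(-770019, Add(-1005513, -1174567)), -940730), Rational(1, 2)) = Pow(Add(Add(-770019, -2180080), -940730), Rational(1, 2)) = Pow(Add(-2950099, -940730), Rational(1, 2)) = Pow(-3890829, Rational(1, 2)) = Mul(I, Pow(3890829, Rational(1, 2)))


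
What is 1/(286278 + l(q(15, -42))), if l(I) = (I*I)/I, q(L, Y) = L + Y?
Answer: 1/286251 ≈ 3.4934e-6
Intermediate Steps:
l(I) = I (l(I) = I**2/I = I)
1/(286278 + l(q(15, -42))) = 1/(286278 + (15 - 42)) = 1/(286278 - 27) = 1/286251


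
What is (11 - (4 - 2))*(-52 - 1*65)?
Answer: -1053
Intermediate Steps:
(11 - (4 - 2))*(-52 - 1*65) = (11 - 1*2)*(-52 - 65) = (11 - 2)*(-117) = 9*(-117) = -1053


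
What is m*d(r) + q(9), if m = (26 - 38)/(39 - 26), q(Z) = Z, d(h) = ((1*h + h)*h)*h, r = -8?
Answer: 12405/13 ≈ 954.23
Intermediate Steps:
d(h) = 2*h³ (d(h) = ((h + h)*h)*h = ((2*h)*h)*h = (2*h²)*h = 2*h³)
m = -12/13 ≈ -0.92308
m*d(r) + q(9) = -24*(-8)³/13 + 9 = -24*(-512)/13 + 9 = -12/13*(-1024) + 9 = 12288/13 + 9 = 12405/13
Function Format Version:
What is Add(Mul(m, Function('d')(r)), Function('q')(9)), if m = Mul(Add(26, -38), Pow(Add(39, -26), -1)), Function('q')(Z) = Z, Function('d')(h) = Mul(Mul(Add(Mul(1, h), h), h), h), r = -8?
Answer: Rational(12405, 13) ≈ 954.23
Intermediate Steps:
Function('d')(h) = Mul(2, Pow(h, 3)) (Function('d')(h) = Mul(Mul(Add(h, h), h), h) = Mul(Mul(Mul(2, h), h), h) = Mul(Mul(2, Pow(h, 2)), h) = Mul(2, Pow(h, 3)))
m = Rational(-12, 13) (m = Mul(-12, Pow(13, -1)) = Mul(-12, Rational(1, 13)) = Rational(-12, 13) ≈ -0.92308)
Add(Mul(m, Function('d')(r)), Function('q')(9)) = Add(Mul(Rational(-12, 13), Mul(2, Pow(-8, 3))), 9) = Add(Mul(Rational(-12, 13), Mul(2, -512)), 9) = Add(Mul(Rational(-12, 13), -1024), 9) = Add(Rational(12288, 13), 9) = Rational(12405, 13)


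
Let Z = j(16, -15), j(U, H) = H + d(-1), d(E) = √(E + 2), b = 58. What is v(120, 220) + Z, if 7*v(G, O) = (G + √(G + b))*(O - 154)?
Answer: 7822/7 + 66*√178/7 ≈ 1243.2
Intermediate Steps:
d(E) = √(2 + E)
j(U, H) = 1 + H (j(U, H) = H + √(2 - 1) = H + √1 = H + 1 = 1 + H)
v(G, O) = (-154 + O)*(G + √(58 + G))/7 (v(G, O) = ((G + √(G + 58))*(O - 154))/7 = ((G + √(58 + G))*(-154 + O))/7 = ((-154 + O)*(G + √(58 + G)))/7 = (-154 + O)*(G + √(58 + G))/7)
Z = -14 (Z = 1 - 15 = -14)
v(120, 220) + Z = (-22*120 - 22*√(58 + 120) + (⅐)*120*220 + (⅐)*220*√(58 + 120)) - 14 = (-2640 - 22*√178 + 26400/7 + (⅐)*220*√178) - 14 = (-2640 - 22*√178 + 26400/7 + 220*√178/7) - 14 = (7920/7 + 66*√178/7) - 14 = 7822/7 + 66*√178/7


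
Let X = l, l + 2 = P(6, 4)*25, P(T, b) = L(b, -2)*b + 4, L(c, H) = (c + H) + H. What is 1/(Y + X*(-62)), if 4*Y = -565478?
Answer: -2/294891 ≈ -6.7822e-6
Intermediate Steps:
Y = -282739/2 (Y = (¼)*(-565478) = -282739/2 ≈ -1.4137e+5)
L(c, H) = c + 2*H (L(c, H) = (H + c) + H = c + 2*H)
P(T, b) = 4 + b*(-4 + b) (P(T, b) = (b + 2*(-2))*b + 4 = (b - 4)*b + 4 = (-4 + b)*b + 4 = b*(-4 + b) + 4 = 4 + b*(-4 + b))
l = 98 (l = -2 + (4 + 4*(-4 + 4))*25 = -2 + (4 + 4*0)*25 = -2 + (4 + 0)*25 = -2 + 4*25 = -2 + 100 = 98)
X = 98
1/(Y + X*(-62)) = 1/(-282739/2 + 98*(-62)) = 1/(-282739/2 - 6076) = 1/(-294891/2) = -2/294891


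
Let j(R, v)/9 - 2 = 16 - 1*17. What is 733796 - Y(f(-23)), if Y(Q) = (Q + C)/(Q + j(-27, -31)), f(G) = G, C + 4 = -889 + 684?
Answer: 5136456/7 ≈ 7.3378e+5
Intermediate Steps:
C = -209 (C = -4 + (-889 + 684) = -4 - 205 = -209)
j(R, v) = 9 (j(R, v) = 18 + 9*(16 - 1*17) = 18 + 9*(16 - 17) = 18 + 9*(-1) = 18 - 9 = 9)
Y(Q) = (-209 + Q)/(9 + Q) (Y(Q) = (Q - 209)/(Q + 9) = (-209 + Q)/(9 + Q))
733796 - Y(f(-23)) = 733796 - (-209 - 23)/(9 - 23) = 733796 - (-232)/(-14) = 733796 - (-1)*(-232)/14 = 733796 - 1*116/7 = 733796 - 116/7 = 5136456/7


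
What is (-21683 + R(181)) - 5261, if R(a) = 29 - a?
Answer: -27096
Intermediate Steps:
(-21683 + R(181)) - 5261 = (-21683 + (29 - 1*181)) - 5261 = (-21683 + (29 - 181)) - 5261 = (-21683 - 152) - 5261 = -21835 - 5261 = -27096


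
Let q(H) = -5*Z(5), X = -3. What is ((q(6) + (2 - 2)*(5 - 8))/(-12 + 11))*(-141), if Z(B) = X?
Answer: 2115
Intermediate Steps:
Z(B) = -3
q(H) = 15 (q(H) = -5*(-3) = 15)
((q(6) + (2 - 2)*(5 - 8))/(-12 + 11))*(-141) = ((15 + (2 - 2)*(5 - 8))/(-12 + 11))*(-141) = ((15 + 0*(-3))/(-1))*(-141) = ((15 + 0)*(-1))*(-141) = (15*(-1))*(-141) = -15*(-141) = 2115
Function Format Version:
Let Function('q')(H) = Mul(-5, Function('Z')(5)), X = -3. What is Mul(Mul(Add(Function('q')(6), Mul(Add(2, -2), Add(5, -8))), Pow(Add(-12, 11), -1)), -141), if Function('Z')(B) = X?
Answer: 2115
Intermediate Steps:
Function('Z')(B) = -3
Function('q')(H) = 15 (Function('q')(H) = Mul(-5, -3) = 15)
Mul(Mul(Add(Function('q')(6), Mul(Add(2, -2), Add(5, -8))), Pow(Add(-12, 11), -1)), -141) = Mul(Mul(Add(15, Mul(Add(2, -2), Add(5, -8))), Pow(Add(-12, 11), -1)), -141) = Mul(Mul(Add(15, Mul(0, -3)), Pow(-1, -1)), -141) = Mul(Mul(Add(15, 0), -1), -141) = Mul(Mul(15, -1), -141) = Mul(-15, -141) = 2115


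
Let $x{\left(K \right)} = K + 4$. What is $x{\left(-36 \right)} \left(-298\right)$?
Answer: $9536$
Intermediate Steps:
$x{\left(K \right)} = 4 + K$
$x{\left(-36 \right)} \left(-298\right) = \left(4 - 36\right) \left(-298\right) = \left(-32\right) \left(-298\right) = 9536$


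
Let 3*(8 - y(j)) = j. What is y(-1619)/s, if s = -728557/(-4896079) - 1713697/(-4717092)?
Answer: 12648501366722108/11827066290307 ≈ 1069.5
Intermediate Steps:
y(j) = 8 - j/3
s = 11827066290307/23095255082268 (s = -728557*(-1/4896079) - 1713697*(-1/4717092) = 728557/4896079 + 1713697/4717092 = 11827066290307/23095255082268 ≈ 0.51210)
y(-1619)/s = (8 - ⅓*(-1619))/(11827066290307/23095255082268) = (8 + 1619/3)*(23095255082268/11827066290307) = (1643/3)*(23095255082268/11827066290307) = 12648501366722108/11827066290307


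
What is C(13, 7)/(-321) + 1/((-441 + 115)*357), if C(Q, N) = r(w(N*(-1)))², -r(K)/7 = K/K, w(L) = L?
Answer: -633671/4150958 ≈ -0.15266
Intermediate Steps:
r(K) = -7 (r(K) = -7*K/K = -7*1 = -7)
C(Q, N) = 49 (C(Q, N) = (-7)² = 49)
C(13, 7)/(-321) + 1/((-441 + 115)*357) = 49/(-321) + 1/((-441 + 115)*357) = 49*(-1/321) + (1/357)/(-326) = -49/321 - 1/326*1/357 = -49/321 - 1/116382 = -633671/4150958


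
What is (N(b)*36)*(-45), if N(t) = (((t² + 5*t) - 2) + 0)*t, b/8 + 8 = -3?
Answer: 1040973120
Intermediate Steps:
b = -88 (b = -64 + 8*(-3) = -64 - 24 = -88)
N(t) = t*(-2 + t² + 5*t) (N(t) = ((-2 + t² + 5*t) + 0)*t = (-2 + t² + 5*t)*t = t*(-2 + t² + 5*t))
(N(b)*36)*(-45) = (-88*(-2 + (-88)² + 5*(-88))*36)*(-45) = (-88*(-2 + 7744 - 440)*36)*(-45) = (-88*7302*36)*(-45) = -642576*36*(-45) = -23132736*(-45) = 1040973120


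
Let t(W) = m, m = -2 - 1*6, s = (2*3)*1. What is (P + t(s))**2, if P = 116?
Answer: 11664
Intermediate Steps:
s = 6 (s = 6*1 = 6)
m = -8 (m = -2 - 6 = -8)
t(W) = -8
(P + t(s))**2 = (116 - 8)**2 = 108**2 = 11664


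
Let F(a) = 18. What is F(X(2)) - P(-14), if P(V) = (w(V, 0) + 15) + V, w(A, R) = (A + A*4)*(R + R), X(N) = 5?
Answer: 17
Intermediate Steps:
w(A, R) = 10*A*R (w(A, R) = (A + 4*A)*(2*R) = (5*A)*(2*R) = 10*A*R)
P(V) = 15 + V (P(V) = (10*V*0 + 15) + V = (0 + 15) + V = 15 + V)
F(X(2)) - P(-14) = 18 - (15 - 14) = 18 - 1*1 = 18 - 1 = 17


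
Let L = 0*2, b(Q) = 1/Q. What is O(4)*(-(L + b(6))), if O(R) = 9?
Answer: -3/2 ≈ -1.5000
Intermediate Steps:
b(Q) = 1/Q
L = 0
O(4)*(-(L + b(6))) = 9*(-(0 + 1/6)) = 9*(-(0 + ⅙)) = 9*(-1*⅙) = 9*(-⅙) = -3/2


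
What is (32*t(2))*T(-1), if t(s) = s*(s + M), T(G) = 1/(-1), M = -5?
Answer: 192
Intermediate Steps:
T(G) = -1
t(s) = s*(-5 + s) (t(s) = s*(s - 5) = s*(-5 + s))
(32*t(2))*T(-1) = (32*(2*(-5 + 2)))*(-1) = (32*(2*(-3)))*(-1) = (32*(-6))*(-1) = -192*(-1) = 192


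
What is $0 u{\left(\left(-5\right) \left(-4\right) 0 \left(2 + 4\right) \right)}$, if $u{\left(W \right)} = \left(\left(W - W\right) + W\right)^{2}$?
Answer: $0$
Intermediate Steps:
$u{\left(W \right)} = W^{2}$ ($u{\left(W \right)} = \left(0 + W\right)^{2} = W^{2}$)
$0 u{\left(\left(-5\right) \left(-4\right) 0 \left(2 + 4\right) \right)} = 0 \left(\left(-5\right) \left(-4\right) 0 \left(2 + 4\right)\right)^{2} = 0 \left(20 \cdot 0 \cdot 6\right)^{2} = 0 \left(0 \cdot 6\right)^{2} = 0 \cdot 0^{2} = 0 \cdot 0 = 0$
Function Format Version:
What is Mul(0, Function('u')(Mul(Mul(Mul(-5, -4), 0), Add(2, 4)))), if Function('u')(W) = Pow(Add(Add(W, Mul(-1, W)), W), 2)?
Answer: 0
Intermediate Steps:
Function('u')(W) = Pow(W, 2) (Function('u')(W) = Pow(Add(0, W), 2) = Pow(W, 2))
Mul(0, Function('u')(Mul(Mul(Mul(-5, -4), 0), Add(2, 4)))) = Mul(0, Pow(Mul(Mul(Mul(-5, -4), 0), Add(2, 4)), 2)) = Mul(0, Pow(Mul(Mul(20, 0), 6), 2)) = Mul(0, Pow(Mul(0, 6), 2)) = Mul(0, Pow(0, 2)) = Mul(0, 0) = 0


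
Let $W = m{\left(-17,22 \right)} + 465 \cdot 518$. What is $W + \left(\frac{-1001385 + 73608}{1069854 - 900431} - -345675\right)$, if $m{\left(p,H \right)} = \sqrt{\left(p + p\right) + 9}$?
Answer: $\frac{99373285758}{169423} + 5 i \approx 5.8654 \cdot 10^{5} + 5.0 i$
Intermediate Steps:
$m{\left(p,H \right)} = \sqrt{9 + 2 p}$ ($m{\left(p,H \right)} = \sqrt{2 p + 9} = \sqrt{9 + 2 p}$)
$W = 240870 + 5 i$ ($W = \sqrt{9 + 2 \left(-17\right)} + 465 \cdot 518 = \sqrt{9 - 34} + 240870 = \sqrt{-25} + 240870 = 5 i + 240870 = 240870 + 5 i \approx 2.4087 \cdot 10^{5} + 5.0 i$)
$W + \left(\frac{-1001385 + 73608}{1069854 - 900431} - -345675\right) = \left(240870 + 5 i\right) + \left(\frac{-1001385 + 73608}{1069854 - 900431} - -345675\right) = \left(240870 + 5 i\right) + \left(- \frac{927777}{169423} + 345675\right) = \left(240870 + 5 i\right) + \frac{58564367748}{169423} = \frac{99373285758}{169423} + 5 i$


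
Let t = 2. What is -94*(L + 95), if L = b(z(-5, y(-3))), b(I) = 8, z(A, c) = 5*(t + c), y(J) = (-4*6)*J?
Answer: -9682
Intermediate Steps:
y(J) = -24*J
z(A, c) = 10 + 5*c (z(A, c) = 5*(2 + c) = 10 + 5*c)
L = 8
-94*(L + 95) = -94*(8 + 95) = -94*103 = -9682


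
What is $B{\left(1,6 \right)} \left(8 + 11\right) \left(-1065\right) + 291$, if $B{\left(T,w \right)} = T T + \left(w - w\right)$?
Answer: $-19944$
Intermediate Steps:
$B{\left(T,w \right)} = T^{2}$ ($B{\left(T,w \right)} = T^{2} + 0 = T^{2}$)
$B{\left(1,6 \right)} \left(8 + 11\right) \left(-1065\right) + 291 = 1^{2} \left(8 + 11\right) \left(-1065\right) + 291 = 1 \cdot 19 \left(-1065\right) + 291 = 19 \left(-1065\right) + 291 = -20235 + 291 = -19944$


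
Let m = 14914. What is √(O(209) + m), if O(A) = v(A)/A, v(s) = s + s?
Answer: 2*√3729 ≈ 122.13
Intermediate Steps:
v(s) = 2*s
O(A) = 2 (O(A) = (2*A)/A = 2)
√(O(209) + m) = √(2 + 14914) = √14916 = 2*√3729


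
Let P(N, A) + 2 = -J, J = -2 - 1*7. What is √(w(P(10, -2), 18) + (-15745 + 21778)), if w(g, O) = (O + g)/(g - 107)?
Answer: √24131/2 ≈ 77.671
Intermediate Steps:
J = -9 (J = -2 - 7 = -9)
P(N, A) = 7 (P(N, A) = -2 - 1*(-9) = -2 + 9 = 7)
w(g, O) = (O + g)/(-107 + g)
√(w(P(10, -2), 18) + (-15745 + 21778)) = √((18 + 7)/(-107 + 7) + (-15745 + 21778)) = √(25/(-100) + 6033) = √(-1/100*25 + 6033) = √(-¼ + 6033) = √(24131/4) = √24131/2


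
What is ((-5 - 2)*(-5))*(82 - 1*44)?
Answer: 1330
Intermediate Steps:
((-5 - 2)*(-5))*(82 - 1*44) = (-7*(-5))*(82 - 44) = 35*38 = 1330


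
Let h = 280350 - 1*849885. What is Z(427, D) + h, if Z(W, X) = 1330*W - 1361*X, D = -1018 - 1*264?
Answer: 1743177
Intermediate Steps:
D = -1282 (D = -1018 - 264 = -1282)
Z(W, X) = -1361*X + 1330*W
h = -569535 (h = 280350 - 849885 = -569535)
Z(427, D) + h = (-1361*(-1282) + 1330*427) - 569535 = (1744802 + 567910) - 569535 = 2312712 - 569535 = 1743177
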